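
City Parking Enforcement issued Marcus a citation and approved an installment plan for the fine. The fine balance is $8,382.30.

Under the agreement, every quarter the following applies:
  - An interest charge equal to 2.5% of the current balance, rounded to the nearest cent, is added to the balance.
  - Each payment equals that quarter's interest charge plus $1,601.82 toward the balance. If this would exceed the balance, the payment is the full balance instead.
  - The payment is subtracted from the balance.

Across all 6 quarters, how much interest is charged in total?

# | Opening | Interest | Payment | End bal
1 | $8,382.30 | $209.56 | $1,811.38 | $6,780.48
2 | $6,780.48 | $169.51 | $1,771.33 | $5,178.66
3 | $5,178.66 | $129.47 | $1,731.29 | $3,576.84
4 | $3,576.84 | $89.42 | $1,691.24 | $1,975.02
5 | $1,975.02 | $49.38 | $1,651.20 | $373.20
6 | $373.20 | $9.33 | $382.53 | $0.00
Total interest: $209.56 + $169.51 + $129.47 + $89.42 + $49.38 + $9.33 = $656.67

$656.67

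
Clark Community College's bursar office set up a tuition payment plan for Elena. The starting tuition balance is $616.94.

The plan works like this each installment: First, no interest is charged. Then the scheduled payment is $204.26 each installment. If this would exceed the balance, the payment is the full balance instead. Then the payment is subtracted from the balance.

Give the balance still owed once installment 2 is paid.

$208.42

# | Opening | Payment | End bal
1 | $616.94 | $204.26 | $412.68
2 | $412.68 | $204.26 | $208.42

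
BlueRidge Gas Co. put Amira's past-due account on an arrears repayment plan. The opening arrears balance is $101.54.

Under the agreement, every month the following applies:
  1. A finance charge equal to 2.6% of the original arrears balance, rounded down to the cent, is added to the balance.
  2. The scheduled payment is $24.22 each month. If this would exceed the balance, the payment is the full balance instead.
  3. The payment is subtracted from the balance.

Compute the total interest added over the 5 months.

Month 1: $101.54 +$2.64 interest = $104.18; pay $24.22 → $79.96
Month 2: $79.96 +$2.64 interest = $82.60; pay $24.22 → $58.38
Month 3: $58.38 +$2.64 interest = $61.02; pay $24.22 → $36.80
Month 4: $36.80 +$2.64 interest = $39.44; pay $24.22 → $15.22
Month 5: $15.22 +$2.64 interest = $17.86; pay $17.86 → $0.00
Total interest: $2.64 + $2.64 + $2.64 + $2.64 + $2.64 = $13.20

$13.20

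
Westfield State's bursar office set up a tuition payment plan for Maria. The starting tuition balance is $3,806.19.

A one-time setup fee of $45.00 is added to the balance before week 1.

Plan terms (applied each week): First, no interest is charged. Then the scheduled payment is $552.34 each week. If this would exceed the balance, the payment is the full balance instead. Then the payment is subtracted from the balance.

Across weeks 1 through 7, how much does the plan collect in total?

Week 1: opening $3,851.19; payment $552.34; balance $3,298.85
Week 2: opening $3,298.85; payment $552.34; balance $2,746.51
Week 3: opening $2,746.51; payment $552.34; balance $2,194.17
Week 4: opening $2,194.17; payment $552.34; balance $1,641.83
Week 5: opening $1,641.83; payment $552.34; balance $1,089.49
Week 6: opening $1,089.49; payment $552.34; balance $537.15
Week 7: opening $537.15; payment $537.15; balance $0.00
Total paid: $3,851.19

$3,851.19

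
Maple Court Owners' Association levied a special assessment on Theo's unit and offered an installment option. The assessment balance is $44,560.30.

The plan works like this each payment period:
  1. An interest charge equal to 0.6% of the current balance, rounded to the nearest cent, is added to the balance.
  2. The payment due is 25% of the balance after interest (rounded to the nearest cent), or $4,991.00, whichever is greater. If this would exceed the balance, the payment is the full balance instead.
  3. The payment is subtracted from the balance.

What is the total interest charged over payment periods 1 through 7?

$904.39

Payment period 1: $44,560.30 +$267.36 interest = $44,827.66; pay $11,206.92 → $33,620.74
Payment period 2: $33,620.74 +$201.72 interest = $33,822.46; pay $8,455.62 → $25,366.84
Payment period 3: $25,366.84 +$152.20 interest = $25,519.04; pay $6,379.76 → $19,139.28
Payment period 4: $19,139.28 +$114.84 interest = $19,254.12; pay $4,991.00 → $14,263.12
Payment period 5: $14,263.12 +$85.58 interest = $14,348.70; pay $4,991.00 → $9,357.70
Payment period 6: $9,357.70 +$56.15 interest = $9,413.85; pay $4,991.00 → $4,422.85
Payment period 7: $4,422.85 +$26.54 interest = $4,449.39; pay $4,449.39 → $0.00
Total interest: $267.36 + $201.72 + $152.20 + $114.84 + $85.58 + $56.15 + $26.54 = $904.39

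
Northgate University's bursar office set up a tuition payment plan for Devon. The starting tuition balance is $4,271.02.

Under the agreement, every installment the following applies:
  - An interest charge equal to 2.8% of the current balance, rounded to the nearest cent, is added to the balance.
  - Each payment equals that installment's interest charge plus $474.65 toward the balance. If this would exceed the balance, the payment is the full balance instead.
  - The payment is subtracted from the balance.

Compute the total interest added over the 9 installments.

$597.87

# | Opening | Interest | Payment | End bal
1 | $4,271.02 | $119.59 | $594.24 | $3,796.37
2 | $3,796.37 | $106.30 | $580.95 | $3,321.72
3 | $3,321.72 | $93.01 | $567.66 | $2,847.07
4 | $2,847.07 | $79.72 | $554.37 | $2,372.42
5 | $2,372.42 | $66.43 | $541.08 | $1,897.77
6 | $1,897.77 | $53.14 | $527.79 | $1,423.12
7 | $1,423.12 | $39.85 | $514.50 | $948.47
8 | $948.47 | $26.56 | $501.21 | $473.82
9 | $473.82 | $13.27 | $487.09 | $0.00
Total interest: $119.59 + $106.30 + $93.01 + $79.72 + $66.43 + $53.14 + $39.85 + $26.56 + $13.27 = $597.87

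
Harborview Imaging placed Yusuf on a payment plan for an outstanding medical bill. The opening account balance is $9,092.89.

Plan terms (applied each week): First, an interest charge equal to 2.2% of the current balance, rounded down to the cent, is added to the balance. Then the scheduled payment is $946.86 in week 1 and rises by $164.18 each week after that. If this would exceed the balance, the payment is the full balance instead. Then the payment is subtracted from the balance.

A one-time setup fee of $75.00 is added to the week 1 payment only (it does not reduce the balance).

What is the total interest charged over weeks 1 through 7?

$913.08

Week 1: opening $9,092.89; interest $200.04 → $9,292.93; payment $946.86 (+ $75.00 fee); balance $8,346.07
Week 2: opening $8,346.07; interest $183.61 → $8,529.68; payment $1,111.04; balance $7,418.64
Week 3: opening $7,418.64; interest $163.21 → $7,581.85; payment $1,275.22; balance $6,306.63
Week 4: opening $6,306.63; interest $138.74 → $6,445.37; payment $1,439.40; balance $5,005.97
Week 5: opening $5,005.97; interest $110.13 → $5,116.10; payment $1,603.58; balance $3,512.52
Week 6: opening $3,512.52; interest $77.27 → $3,589.79; payment $1,767.76; balance $1,822.03
Week 7: opening $1,822.03; interest $40.08 → $1,862.11; payment $1,862.11; balance $0.00
Total interest: $200.04 + $183.61 + $163.21 + $138.74 + $110.13 + $77.27 + $40.08 = $913.08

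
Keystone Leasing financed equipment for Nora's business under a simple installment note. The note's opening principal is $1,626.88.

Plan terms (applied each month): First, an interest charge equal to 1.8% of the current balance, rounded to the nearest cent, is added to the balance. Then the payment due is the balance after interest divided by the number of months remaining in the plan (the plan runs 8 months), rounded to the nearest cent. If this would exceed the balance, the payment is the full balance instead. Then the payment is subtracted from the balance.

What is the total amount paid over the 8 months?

Month 1: opening $1,626.88; interest $29.28 → $1,656.16; payment $207.02; balance $1,449.14
Month 2: opening $1,449.14; interest $26.08 → $1,475.22; payment $210.75; balance $1,264.47
Month 3: opening $1,264.47; interest $22.76 → $1,287.23; payment $214.54; balance $1,072.69
Month 4: opening $1,072.69; interest $19.31 → $1,092.00; payment $218.40; balance $873.60
Month 5: opening $873.60; interest $15.72 → $889.32; payment $222.33; balance $666.99
Month 6: opening $666.99; interest $12.01 → $679.00; payment $226.33; balance $452.67
Month 7: opening $452.67; interest $8.15 → $460.82; payment $230.41; balance $230.41
Month 8: opening $230.41; interest $4.15 → $234.56; payment $234.56; balance $0.00
Total paid: $1,764.34

$1,764.34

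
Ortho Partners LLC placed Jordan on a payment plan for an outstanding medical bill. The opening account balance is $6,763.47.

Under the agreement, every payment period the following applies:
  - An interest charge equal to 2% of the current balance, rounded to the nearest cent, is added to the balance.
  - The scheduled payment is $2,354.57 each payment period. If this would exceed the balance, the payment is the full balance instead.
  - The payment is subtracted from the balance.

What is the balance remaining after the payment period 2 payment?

$2,280.48

Payment period 1: opening $6,763.47; interest $135.27 → $6,898.74; payment $2,354.57; balance $4,544.17
Payment period 2: opening $4,544.17; interest $90.88 → $4,635.05; payment $2,354.57; balance $2,280.48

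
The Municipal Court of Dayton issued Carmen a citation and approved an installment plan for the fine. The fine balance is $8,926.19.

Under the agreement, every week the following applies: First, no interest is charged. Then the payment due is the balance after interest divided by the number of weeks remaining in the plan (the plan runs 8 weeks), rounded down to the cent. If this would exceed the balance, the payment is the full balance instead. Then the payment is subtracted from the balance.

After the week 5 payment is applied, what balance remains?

Week 1: $8,926.19 − $1,115.77 → $7,810.42
Week 2: $7,810.42 − $1,115.77 → $6,694.65
Week 3: $6,694.65 − $1,115.77 → $5,578.88
Week 4: $5,578.88 − $1,115.77 → $4,463.11
Week 5: $4,463.11 − $1,115.77 → $3,347.34

$3,347.34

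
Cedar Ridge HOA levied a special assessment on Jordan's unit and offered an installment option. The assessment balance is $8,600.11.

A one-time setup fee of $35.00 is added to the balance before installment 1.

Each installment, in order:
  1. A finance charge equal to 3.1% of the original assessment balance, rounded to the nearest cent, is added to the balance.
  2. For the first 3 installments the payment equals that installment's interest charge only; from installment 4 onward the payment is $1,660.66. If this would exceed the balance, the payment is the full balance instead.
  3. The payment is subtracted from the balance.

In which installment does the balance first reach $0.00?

Installment 1: opening $8,635.11; interest $266.60 → $8,901.71; payment $266.60; balance $8,635.11
Installment 2: opening $8,635.11; interest $266.60 → $8,901.71; payment $266.60; balance $8,635.11
Installment 3: opening $8,635.11; interest $266.60 → $8,901.71; payment $266.60; balance $8,635.11
Installment 4: opening $8,635.11; interest $266.60 → $8,901.71; payment $1,660.66; balance $7,241.05
Installment 5: opening $7,241.05; interest $266.60 → $7,507.65; payment $1,660.66; balance $5,846.99
Installment 6: opening $5,846.99; interest $266.60 → $6,113.59; payment $1,660.66; balance $4,452.93
Installment 7: opening $4,452.93; interest $266.60 → $4,719.53; payment $1,660.66; balance $3,058.87
Installment 8: opening $3,058.87; interest $266.60 → $3,325.47; payment $1,660.66; balance $1,664.81
Installment 9: opening $1,664.81; interest $266.60 → $1,931.41; payment $1,660.66; balance $270.75
Installment 10: opening $270.75; interest $266.60 → $537.35; payment $537.35; balance $0.00
Balance reaches $0.00 in installment 10.

10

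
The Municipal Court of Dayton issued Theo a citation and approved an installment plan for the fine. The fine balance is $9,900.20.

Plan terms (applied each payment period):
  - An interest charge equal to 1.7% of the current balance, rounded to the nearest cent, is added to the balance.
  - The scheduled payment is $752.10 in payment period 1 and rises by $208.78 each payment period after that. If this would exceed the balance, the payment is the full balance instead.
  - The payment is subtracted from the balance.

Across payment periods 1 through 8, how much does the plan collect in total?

Payment period 1: $9,900.20 +$168.30 interest = $10,068.50; pay $752.10 → $9,316.40
Payment period 2: $9,316.40 +$158.38 interest = $9,474.78; pay $960.88 → $8,513.90
Payment period 3: $8,513.90 +$144.74 interest = $8,658.64; pay $1,169.66 → $7,488.98
Payment period 4: $7,488.98 +$127.31 interest = $7,616.29; pay $1,378.44 → $6,237.85
Payment period 5: $6,237.85 +$106.04 interest = $6,343.89; pay $1,587.22 → $4,756.67
Payment period 6: $4,756.67 +$80.86 interest = $4,837.53; pay $1,796.00 → $3,041.53
Payment period 7: $3,041.53 +$51.71 interest = $3,093.24; pay $2,004.78 → $1,088.46
Payment period 8: $1,088.46 +$18.50 interest = $1,106.96; pay $1,106.96 → $0.00
Total paid: $10,756.04

$10,756.04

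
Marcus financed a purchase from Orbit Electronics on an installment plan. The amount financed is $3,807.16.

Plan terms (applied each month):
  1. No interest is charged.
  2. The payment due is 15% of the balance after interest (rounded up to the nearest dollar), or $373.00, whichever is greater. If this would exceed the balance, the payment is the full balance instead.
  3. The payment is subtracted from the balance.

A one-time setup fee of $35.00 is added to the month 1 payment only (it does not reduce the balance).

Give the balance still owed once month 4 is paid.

$1,963.16

Month 1: $3,807.16 − $572.00 (+ $35.00 fee) → $3,235.16
Month 2: $3,235.16 − $486.00 → $2,749.16
Month 3: $2,749.16 − $413.00 → $2,336.16
Month 4: $2,336.16 − $373.00 → $1,963.16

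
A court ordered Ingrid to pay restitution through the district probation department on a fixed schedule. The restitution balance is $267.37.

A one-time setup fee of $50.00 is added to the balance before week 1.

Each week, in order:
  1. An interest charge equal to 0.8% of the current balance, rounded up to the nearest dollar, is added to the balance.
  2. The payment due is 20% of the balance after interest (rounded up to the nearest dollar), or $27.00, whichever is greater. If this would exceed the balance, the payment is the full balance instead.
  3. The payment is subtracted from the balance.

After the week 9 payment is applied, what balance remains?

Week 1: opening $317.37; interest $3.00 → $320.37; payment $65.00; balance $255.37
Week 2: opening $255.37; interest $3.00 → $258.37; payment $52.00; balance $206.37
Week 3: opening $206.37; interest $2.00 → $208.37; payment $42.00; balance $166.37
Week 4: opening $166.37; interest $2.00 → $168.37; payment $34.00; balance $134.37
Week 5: opening $134.37; interest $2.00 → $136.37; payment $28.00; balance $108.37
Week 6: opening $108.37; interest $1.00 → $109.37; payment $27.00; balance $82.37
Week 7: opening $82.37; interest $1.00 → $83.37; payment $27.00; balance $56.37
Week 8: opening $56.37; interest $1.00 → $57.37; payment $27.00; balance $30.37
Week 9: opening $30.37; interest $1.00 → $31.37; payment $27.00; balance $4.37

$4.37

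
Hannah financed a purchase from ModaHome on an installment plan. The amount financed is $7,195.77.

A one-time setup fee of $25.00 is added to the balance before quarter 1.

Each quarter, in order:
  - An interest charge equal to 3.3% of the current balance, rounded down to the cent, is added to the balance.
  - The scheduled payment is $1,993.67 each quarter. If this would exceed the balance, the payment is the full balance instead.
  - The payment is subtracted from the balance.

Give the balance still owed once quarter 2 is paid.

$3,652.06

Quarter 1: opening $7,220.77; interest $238.28 → $7,459.05; payment $1,993.67; balance $5,465.38
Quarter 2: opening $5,465.38; interest $180.35 → $5,645.73; payment $1,993.67; balance $3,652.06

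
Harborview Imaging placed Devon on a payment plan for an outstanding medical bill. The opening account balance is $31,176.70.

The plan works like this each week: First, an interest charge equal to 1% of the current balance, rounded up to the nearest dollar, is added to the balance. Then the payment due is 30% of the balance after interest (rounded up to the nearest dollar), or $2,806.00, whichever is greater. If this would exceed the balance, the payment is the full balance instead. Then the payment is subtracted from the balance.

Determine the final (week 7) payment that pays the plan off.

# | Opening | Interest | Payment | End bal
1 | $31,176.70 | $312.00 | $9,447.00 | $22,041.70
2 | $22,041.70 | $221.00 | $6,679.00 | $15,583.70
3 | $15,583.70 | $156.00 | $4,722.00 | $11,017.70
4 | $11,017.70 | $111.00 | $3,339.00 | $7,789.70
5 | $7,789.70 | $78.00 | $2,806.00 | $5,061.70
6 | $5,061.70 | $51.00 | $2,806.00 | $2,306.70
7 | $2,306.70 | $24.00 | $2,330.70 | $0.00

$2,330.70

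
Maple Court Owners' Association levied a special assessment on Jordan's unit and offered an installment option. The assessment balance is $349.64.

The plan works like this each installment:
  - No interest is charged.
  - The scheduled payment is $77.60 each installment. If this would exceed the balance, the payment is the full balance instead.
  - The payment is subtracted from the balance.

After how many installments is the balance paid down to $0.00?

5

Installment 1: $349.64 − $77.60 → $272.04
Installment 2: $272.04 − $77.60 → $194.44
Installment 3: $194.44 − $77.60 → $116.84
Installment 4: $116.84 − $77.60 → $39.24
Installment 5: $39.24 − $39.24 → $0.00
Balance reaches $0.00 in installment 5.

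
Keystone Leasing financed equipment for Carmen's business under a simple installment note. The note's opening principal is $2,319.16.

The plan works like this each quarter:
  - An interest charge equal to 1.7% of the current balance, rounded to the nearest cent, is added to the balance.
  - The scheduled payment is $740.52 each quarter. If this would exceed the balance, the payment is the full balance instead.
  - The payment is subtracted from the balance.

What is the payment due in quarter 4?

$182.99

Quarter 1: $2,319.16 +$39.43 interest = $2,358.59; pay $740.52 → $1,618.07
Quarter 2: $1,618.07 +$27.51 interest = $1,645.58; pay $740.52 → $905.06
Quarter 3: $905.06 +$15.39 interest = $920.45; pay $740.52 → $179.93
Quarter 4: $179.93 +$3.06 interest = $182.99; pay $182.99 → $0.00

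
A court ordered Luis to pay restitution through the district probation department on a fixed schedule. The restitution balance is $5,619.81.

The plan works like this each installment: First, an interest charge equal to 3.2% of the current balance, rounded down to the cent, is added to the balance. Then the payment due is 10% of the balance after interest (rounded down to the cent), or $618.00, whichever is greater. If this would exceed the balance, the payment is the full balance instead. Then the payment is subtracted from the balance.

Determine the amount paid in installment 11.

Installment 1: opening $5,619.81; interest $179.83 → $5,799.64; payment $618.00; balance $5,181.64
Installment 2: opening $5,181.64; interest $165.81 → $5,347.45; payment $618.00; balance $4,729.45
Installment 3: opening $4,729.45; interest $151.34 → $4,880.79; payment $618.00; balance $4,262.79
Installment 4: opening $4,262.79; interest $136.40 → $4,399.19; payment $618.00; balance $3,781.19
Installment 5: opening $3,781.19; interest $120.99 → $3,902.18; payment $618.00; balance $3,284.18
Installment 6: opening $3,284.18; interest $105.09 → $3,389.27; payment $618.00; balance $2,771.27
Installment 7: opening $2,771.27; interest $88.68 → $2,859.95; payment $618.00; balance $2,241.95
Installment 8: opening $2,241.95; interest $71.74 → $2,313.69; payment $618.00; balance $1,695.69
Installment 9: opening $1,695.69; interest $54.26 → $1,749.95; payment $618.00; balance $1,131.95
Installment 10: opening $1,131.95; interest $36.22 → $1,168.17; payment $618.00; balance $550.17
Installment 11: opening $550.17; interest $17.60 → $567.77; payment $567.77; balance $0.00

$567.77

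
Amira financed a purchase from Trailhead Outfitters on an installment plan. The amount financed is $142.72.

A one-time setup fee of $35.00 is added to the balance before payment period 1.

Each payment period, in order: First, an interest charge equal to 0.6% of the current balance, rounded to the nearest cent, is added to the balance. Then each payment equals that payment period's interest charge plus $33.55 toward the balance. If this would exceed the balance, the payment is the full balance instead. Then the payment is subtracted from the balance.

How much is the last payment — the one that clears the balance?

$10.03

Payment period 1: opening $177.72; interest $1.07 → $178.79; payment $34.62; balance $144.17
Payment period 2: opening $144.17; interest $0.87 → $145.04; payment $34.42; balance $110.62
Payment period 3: opening $110.62; interest $0.66 → $111.28; payment $34.21; balance $77.07
Payment period 4: opening $77.07; interest $0.46 → $77.53; payment $34.01; balance $43.52
Payment period 5: opening $43.52; interest $0.26 → $43.78; payment $33.81; balance $9.97
Payment period 6: opening $9.97; interest $0.06 → $10.03; payment $10.03; balance $0.00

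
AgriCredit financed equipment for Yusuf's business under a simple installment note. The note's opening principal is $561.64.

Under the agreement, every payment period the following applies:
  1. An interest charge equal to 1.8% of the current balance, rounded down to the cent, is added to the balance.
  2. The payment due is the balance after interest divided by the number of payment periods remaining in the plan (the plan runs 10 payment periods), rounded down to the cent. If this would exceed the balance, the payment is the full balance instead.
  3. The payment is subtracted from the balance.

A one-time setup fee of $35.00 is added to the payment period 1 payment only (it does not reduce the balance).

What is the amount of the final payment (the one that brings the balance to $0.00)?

$67.13

Payment period 1: opening $561.64; interest $10.10 → $571.74; payment $57.17 (+ $35.00 fee); balance $514.57
Payment period 2: opening $514.57; interest $9.26 → $523.83; payment $58.20; balance $465.63
Payment period 3: opening $465.63; interest $8.38 → $474.01; payment $59.25; balance $414.76
Payment period 4: opening $414.76; interest $7.46 → $422.22; payment $60.31; balance $361.91
Payment period 5: opening $361.91; interest $6.51 → $368.42; payment $61.40; balance $307.02
Payment period 6: opening $307.02; interest $5.52 → $312.54; payment $62.50; balance $250.04
Payment period 7: opening $250.04; interest $4.50 → $254.54; payment $63.63; balance $190.91
Payment period 8: opening $190.91; interest $3.43 → $194.34; payment $64.78; balance $129.56
Payment period 9: opening $129.56; interest $2.33 → $131.89; payment $65.94; balance $65.95
Payment period 10: opening $65.95; interest $1.18 → $67.13; payment $67.13; balance $0.00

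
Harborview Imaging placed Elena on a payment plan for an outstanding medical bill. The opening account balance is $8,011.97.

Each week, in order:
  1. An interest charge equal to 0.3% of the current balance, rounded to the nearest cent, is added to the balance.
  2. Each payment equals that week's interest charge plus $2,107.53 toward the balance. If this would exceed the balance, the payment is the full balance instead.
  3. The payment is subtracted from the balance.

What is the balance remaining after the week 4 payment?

# | Opening | Interest | Payment | End bal
1 | $8,011.97 | $24.04 | $2,131.57 | $5,904.44
2 | $5,904.44 | $17.71 | $2,125.24 | $3,796.91
3 | $3,796.91 | $11.39 | $2,118.92 | $1,689.38
4 | $1,689.38 | $5.07 | $1,694.45 | $0.00

$0.00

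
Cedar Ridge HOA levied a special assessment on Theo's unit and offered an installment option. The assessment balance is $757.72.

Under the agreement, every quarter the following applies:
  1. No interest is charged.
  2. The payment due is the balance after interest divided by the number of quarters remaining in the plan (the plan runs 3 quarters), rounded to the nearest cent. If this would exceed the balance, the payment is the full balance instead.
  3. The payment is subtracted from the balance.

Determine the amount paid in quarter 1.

# | Opening | Payment | End bal
1 | $757.72 | $252.57 | $505.15

$252.57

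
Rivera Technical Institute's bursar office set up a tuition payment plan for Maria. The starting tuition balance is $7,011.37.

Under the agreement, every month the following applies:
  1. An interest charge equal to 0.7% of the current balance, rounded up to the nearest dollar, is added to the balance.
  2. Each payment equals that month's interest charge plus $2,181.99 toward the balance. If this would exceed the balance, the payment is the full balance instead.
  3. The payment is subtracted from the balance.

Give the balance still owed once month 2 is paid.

# | Opening | Interest | Payment | End bal
1 | $7,011.37 | $50.00 | $2,231.99 | $4,829.38
2 | $4,829.38 | $34.00 | $2,215.99 | $2,647.39

$2,647.39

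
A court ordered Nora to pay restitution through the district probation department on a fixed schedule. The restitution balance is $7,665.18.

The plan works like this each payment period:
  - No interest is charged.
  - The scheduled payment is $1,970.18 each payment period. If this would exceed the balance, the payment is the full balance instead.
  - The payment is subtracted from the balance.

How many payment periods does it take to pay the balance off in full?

Payment period 1: opening $7,665.18; payment $1,970.18; balance $5,695.00
Payment period 2: opening $5,695.00; payment $1,970.18; balance $3,724.82
Payment period 3: opening $3,724.82; payment $1,970.18; balance $1,754.64
Payment period 4: opening $1,754.64; payment $1,754.64; balance $0.00
Balance reaches $0.00 in payment period 4.

4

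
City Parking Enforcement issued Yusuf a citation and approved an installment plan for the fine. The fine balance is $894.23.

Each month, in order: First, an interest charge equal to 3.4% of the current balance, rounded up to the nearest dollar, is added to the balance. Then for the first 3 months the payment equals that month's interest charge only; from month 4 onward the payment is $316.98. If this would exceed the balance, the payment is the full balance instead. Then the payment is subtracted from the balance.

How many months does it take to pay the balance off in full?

Month 1: opening $894.23; interest $31.00 → $925.23; payment $31.00; balance $894.23
Month 2: opening $894.23; interest $31.00 → $925.23; payment $31.00; balance $894.23
Month 3: opening $894.23; interest $31.00 → $925.23; payment $31.00; balance $894.23
Month 4: opening $894.23; interest $31.00 → $925.23; payment $316.98; balance $608.25
Month 5: opening $608.25; interest $21.00 → $629.25; payment $316.98; balance $312.27
Month 6: opening $312.27; interest $11.00 → $323.27; payment $316.98; balance $6.29
Month 7: opening $6.29; interest $1.00 → $7.29; payment $7.29; balance $0.00
Balance reaches $0.00 in month 7.

7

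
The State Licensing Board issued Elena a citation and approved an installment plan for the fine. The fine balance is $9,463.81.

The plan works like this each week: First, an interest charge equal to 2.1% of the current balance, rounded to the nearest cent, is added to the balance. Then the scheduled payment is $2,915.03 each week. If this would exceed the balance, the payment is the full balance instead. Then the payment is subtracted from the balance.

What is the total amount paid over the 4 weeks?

Week 1: opening $9,463.81; interest $198.74 → $9,662.55; payment $2,915.03; balance $6,747.52
Week 2: opening $6,747.52; interest $141.70 → $6,889.22; payment $2,915.03; balance $3,974.19
Week 3: opening $3,974.19; interest $83.46 → $4,057.65; payment $2,915.03; balance $1,142.62
Week 4: opening $1,142.62; interest $24.00 → $1,166.62; payment $1,166.62; balance $0.00
Total paid: $9,911.71

$9,911.71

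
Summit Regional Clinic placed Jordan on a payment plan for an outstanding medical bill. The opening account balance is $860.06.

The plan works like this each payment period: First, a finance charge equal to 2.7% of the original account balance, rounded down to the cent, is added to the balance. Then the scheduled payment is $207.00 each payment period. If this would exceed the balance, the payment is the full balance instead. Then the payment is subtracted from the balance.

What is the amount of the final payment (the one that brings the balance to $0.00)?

# | Opening | Interest | Payment | End bal
1 | $860.06 | $23.22 | $207.00 | $676.28
2 | $676.28 | $23.22 | $207.00 | $492.50
3 | $492.50 | $23.22 | $207.00 | $308.72
4 | $308.72 | $23.22 | $207.00 | $124.94
5 | $124.94 | $23.22 | $148.16 | $0.00

$148.16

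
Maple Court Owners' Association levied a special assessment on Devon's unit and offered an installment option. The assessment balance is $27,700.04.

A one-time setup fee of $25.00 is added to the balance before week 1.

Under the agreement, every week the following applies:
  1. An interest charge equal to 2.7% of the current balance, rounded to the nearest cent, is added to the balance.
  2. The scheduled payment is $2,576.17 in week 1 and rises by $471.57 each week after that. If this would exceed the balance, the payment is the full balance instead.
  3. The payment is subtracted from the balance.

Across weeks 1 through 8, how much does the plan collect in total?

$31,517.20

# | Opening | Interest | Payment | End bal
1 | $27,725.04 | $748.58 | $2,576.17 | $25,897.45
2 | $25,897.45 | $699.23 | $3,047.74 | $23,548.94
3 | $23,548.94 | $635.82 | $3,519.31 | $20,665.45
4 | $20,665.45 | $557.97 | $3,990.88 | $17,232.54
5 | $17,232.54 | $465.28 | $4,462.45 | $13,235.37
6 | $13,235.37 | $357.35 | $4,934.02 | $8,658.70
7 | $8,658.70 | $233.78 | $5,405.59 | $3,486.89
8 | $3,486.89 | $94.15 | $3,581.04 | $0.00
Total paid: $31,517.20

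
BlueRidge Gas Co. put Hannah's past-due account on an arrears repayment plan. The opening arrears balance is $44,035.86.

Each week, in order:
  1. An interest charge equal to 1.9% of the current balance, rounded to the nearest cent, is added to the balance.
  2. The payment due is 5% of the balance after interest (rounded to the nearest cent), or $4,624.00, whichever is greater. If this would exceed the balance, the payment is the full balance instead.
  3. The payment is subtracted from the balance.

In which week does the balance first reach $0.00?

11

Week 1: opening $44,035.86; interest $836.68 → $44,872.54; payment $4,624.00; balance $40,248.54
Week 2: opening $40,248.54; interest $764.72 → $41,013.26; payment $4,624.00; balance $36,389.26
Week 3: opening $36,389.26; interest $691.40 → $37,080.66; payment $4,624.00; balance $32,456.66
Week 4: opening $32,456.66; interest $616.68 → $33,073.34; payment $4,624.00; balance $28,449.34
Week 5: opening $28,449.34; interest $540.54 → $28,989.88; payment $4,624.00; balance $24,365.88
Week 6: opening $24,365.88; interest $462.95 → $24,828.83; payment $4,624.00; balance $20,204.83
Week 7: opening $20,204.83; interest $383.89 → $20,588.72; payment $4,624.00; balance $15,964.72
Week 8: opening $15,964.72; interest $303.33 → $16,268.05; payment $4,624.00; balance $11,644.05
Week 9: opening $11,644.05; interest $221.24 → $11,865.29; payment $4,624.00; balance $7,241.29
Week 10: opening $7,241.29; interest $137.58 → $7,378.87; payment $4,624.00; balance $2,754.87
Week 11: opening $2,754.87; interest $52.34 → $2,807.21; payment $2,807.21; balance $0.00
Balance reaches $0.00 in week 11.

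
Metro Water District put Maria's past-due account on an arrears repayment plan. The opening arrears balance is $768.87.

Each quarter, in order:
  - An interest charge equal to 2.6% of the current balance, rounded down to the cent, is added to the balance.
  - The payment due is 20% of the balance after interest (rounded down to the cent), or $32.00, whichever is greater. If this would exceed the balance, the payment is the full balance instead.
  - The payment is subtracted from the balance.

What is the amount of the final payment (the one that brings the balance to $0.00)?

Quarter 1: opening $768.87; interest $19.99 → $788.86; payment $157.77; balance $631.09
Quarter 2: opening $631.09; interest $16.40 → $647.49; payment $129.49; balance $518.00
Quarter 3: opening $518.00; interest $13.46 → $531.46; payment $106.29; balance $425.17
Quarter 4: opening $425.17; interest $11.05 → $436.22; payment $87.24; balance $348.98
Quarter 5: opening $348.98; interest $9.07 → $358.05; payment $71.61; balance $286.44
Quarter 6: opening $286.44; interest $7.44 → $293.88; payment $58.77; balance $235.11
Quarter 7: opening $235.11; interest $6.11 → $241.22; payment $48.24; balance $192.98
Quarter 8: opening $192.98; interest $5.01 → $197.99; payment $39.59; balance $158.40
Quarter 9: opening $158.40; interest $4.11 → $162.51; payment $32.50; balance $130.01
Quarter 10: opening $130.01; interest $3.38 → $133.39; payment $32.00; balance $101.39
Quarter 11: opening $101.39; interest $2.63 → $104.02; payment $32.00; balance $72.02
Quarter 12: opening $72.02; interest $1.87 → $73.89; payment $32.00; balance $41.89
Quarter 13: opening $41.89; interest $1.08 → $42.97; payment $32.00; balance $10.97
Quarter 14: opening $10.97; interest $0.28 → $11.25; payment $11.25; balance $0.00

$11.25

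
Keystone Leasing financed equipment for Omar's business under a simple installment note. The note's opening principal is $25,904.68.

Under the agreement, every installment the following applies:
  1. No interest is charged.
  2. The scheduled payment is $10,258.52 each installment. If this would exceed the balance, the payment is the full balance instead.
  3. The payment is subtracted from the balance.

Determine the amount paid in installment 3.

$5,387.64

# | Opening | Payment | End bal
1 | $25,904.68 | $10,258.52 | $15,646.16
2 | $15,646.16 | $10,258.52 | $5,387.64
3 | $5,387.64 | $5,387.64 | $0.00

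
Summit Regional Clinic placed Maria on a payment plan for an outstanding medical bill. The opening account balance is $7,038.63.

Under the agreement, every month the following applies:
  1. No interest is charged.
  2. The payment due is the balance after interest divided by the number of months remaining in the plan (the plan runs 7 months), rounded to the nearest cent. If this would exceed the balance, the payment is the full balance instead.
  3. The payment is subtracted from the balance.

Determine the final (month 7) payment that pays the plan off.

$1,005.51

Month 1: opening $7,038.63; payment $1,005.52; balance $6,033.11
Month 2: opening $6,033.11; payment $1,005.52; balance $5,027.59
Month 3: opening $5,027.59; payment $1,005.52; balance $4,022.07
Month 4: opening $4,022.07; payment $1,005.52; balance $3,016.55
Month 5: opening $3,016.55; payment $1,005.52; balance $2,011.03
Month 6: opening $2,011.03; payment $1,005.52; balance $1,005.51
Month 7: opening $1,005.51; payment $1,005.51; balance $0.00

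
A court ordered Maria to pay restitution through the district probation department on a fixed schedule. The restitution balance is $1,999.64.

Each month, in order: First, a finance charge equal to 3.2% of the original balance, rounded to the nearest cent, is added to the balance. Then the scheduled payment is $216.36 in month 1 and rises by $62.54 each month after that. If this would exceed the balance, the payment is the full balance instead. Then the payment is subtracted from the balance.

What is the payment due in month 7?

Month 1: $1,999.64 +$63.99 interest = $2,063.63; pay $216.36 → $1,847.27
Month 2: $1,847.27 +$63.99 interest = $1,911.26; pay $278.90 → $1,632.36
Month 3: $1,632.36 +$63.99 interest = $1,696.35; pay $341.44 → $1,354.91
Month 4: $1,354.91 +$63.99 interest = $1,418.90; pay $403.98 → $1,014.92
Month 5: $1,014.92 +$63.99 interest = $1,078.91; pay $466.52 → $612.39
Month 6: $612.39 +$63.99 interest = $676.38; pay $529.06 → $147.32
Month 7: $147.32 +$63.99 interest = $211.31; pay $211.31 → $0.00

$211.31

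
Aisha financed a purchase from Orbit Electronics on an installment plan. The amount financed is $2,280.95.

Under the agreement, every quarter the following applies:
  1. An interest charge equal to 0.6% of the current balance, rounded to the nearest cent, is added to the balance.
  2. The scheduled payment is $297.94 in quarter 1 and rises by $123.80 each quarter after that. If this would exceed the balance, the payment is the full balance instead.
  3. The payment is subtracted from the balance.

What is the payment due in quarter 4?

Quarter 1: opening $2,280.95; interest $13.69 → $2,294.64; payment $297.94; balance $1,996.70
Quarter 2: opening $1,996.70; interest $11.98 → $2,008.68; payment $421.74; balance $1,586.94
Quarter 3: opening $1,586.94; interest $9.52 → $1,596.46; payment $545.54; balance $1,050.92
Quarter 4: opening $1,050.92; interest $6.31 → $1,057.23; payment $669.34; balance $387.89

$669.34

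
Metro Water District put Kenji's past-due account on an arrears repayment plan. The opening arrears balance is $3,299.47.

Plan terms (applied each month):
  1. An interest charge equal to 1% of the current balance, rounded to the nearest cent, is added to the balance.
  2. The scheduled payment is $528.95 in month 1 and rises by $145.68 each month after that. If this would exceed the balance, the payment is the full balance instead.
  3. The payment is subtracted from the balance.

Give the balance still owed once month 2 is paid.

$2,156.92

Month 1: $3,299.47 +$32.99 interest = $3,332.46; pay $528.95 → $2,803.51
Month 2: $2,803.51 +$28.04 interest = $2,831.55; pay $674.63 → $2,156.92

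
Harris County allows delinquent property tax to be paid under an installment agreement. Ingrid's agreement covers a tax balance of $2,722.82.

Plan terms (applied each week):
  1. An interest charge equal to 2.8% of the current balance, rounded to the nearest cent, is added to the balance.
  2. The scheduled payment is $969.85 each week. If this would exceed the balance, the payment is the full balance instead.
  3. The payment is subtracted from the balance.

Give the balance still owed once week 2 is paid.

$910.58

# | Opening | Interest | Payment | End bal
1 | $2,722.82 | $76.24 | $969.85 | $1,829.21
2 | $1,829.21 | $51.22 | $969.85 | $910.58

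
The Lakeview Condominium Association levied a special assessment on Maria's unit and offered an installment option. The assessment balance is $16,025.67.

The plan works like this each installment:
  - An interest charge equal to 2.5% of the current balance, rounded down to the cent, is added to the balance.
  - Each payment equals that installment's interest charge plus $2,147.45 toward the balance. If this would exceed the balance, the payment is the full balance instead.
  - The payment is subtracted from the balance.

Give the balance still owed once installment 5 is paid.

$5,288.42

# | Opening | Interest | Payment | End bal
1 | $16,025.67 | $400.64 | $2,548.09 | $13,878.22
2 | $13,878.22 | $346.95 | $2,494.40 | $11,730.77
3 | $11,730.77 | $293.26 | $2,440.71 | $9,583.32
4 | $9,583.32 | $239.58 | $2,387.03 | $7,435.87
5 | $7,435.87 | $185.89 | $2,333.34 | $5,288.42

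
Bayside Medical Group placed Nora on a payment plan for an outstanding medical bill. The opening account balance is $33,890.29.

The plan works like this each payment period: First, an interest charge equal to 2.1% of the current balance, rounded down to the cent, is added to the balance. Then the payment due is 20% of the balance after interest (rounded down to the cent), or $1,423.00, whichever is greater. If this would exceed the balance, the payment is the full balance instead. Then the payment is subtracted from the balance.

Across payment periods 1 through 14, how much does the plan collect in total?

$37,436.06

Payment period 1: opening $33,890.29; interest $711.69 → $34,601.98; payment $6,920.39; balance $27,681.59
Payment period 2: opening $27,681.59; interest $581.31 → $28,262.90; payment $5,652.58; balance $22,610.32
Payment period 3: opening $22,610.32; interest $474.81 → $23,085.13; payment $4,617.02; balance $18,468.11
Payment period 4: opening $18,468.11; interest $387.83 → $18,855.94; payment $3,771.18; balance $15,084.76
Payment period 5: opening $15,084.76; interest $316.77 → $15,401.53; payment $3,080.30; balance $12,321.23
Payment period 6: opening $12,321.23; interest $258.74 → $12,579.97; payment $2,515.99; balance $10,063.98
Payment period 7: opening $10,063.98; interest $211.34 → $10,275.32; payment $2,055.06; balance $8,220.26
Payment period 8: opening $8,220.26; interest $172.62 → $8,392.88; payment $1,678.57; balance $6,714.31
Payment period 9: opening $6,714.31; interest $141.00 → $6,855.31; payment $1,423.00; balance $5,432.31
Payment period 10: opening $5,432.31; interest $114.07 → $5,546.38; payment $1,423.00; balance $4,123.38
Payment period 11: opening $4,123.38; interest $86.59 → $4,209.97; payment $1,423.00; balance $2,786.97
Payment period 12: opening $2,786.97; interest $58.52 → $2,845.49; payment $1,423.00; balance $1,422.49
Payment period 13: opening $1,422.49; interest $29.87 → $1,452.36; payment $1,423.00; balance $29.36
Payment period 14: opening $29.36; interest $0.61 → $29.97; payment $29.97; balance $0.00
Total paid: $37,436.06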